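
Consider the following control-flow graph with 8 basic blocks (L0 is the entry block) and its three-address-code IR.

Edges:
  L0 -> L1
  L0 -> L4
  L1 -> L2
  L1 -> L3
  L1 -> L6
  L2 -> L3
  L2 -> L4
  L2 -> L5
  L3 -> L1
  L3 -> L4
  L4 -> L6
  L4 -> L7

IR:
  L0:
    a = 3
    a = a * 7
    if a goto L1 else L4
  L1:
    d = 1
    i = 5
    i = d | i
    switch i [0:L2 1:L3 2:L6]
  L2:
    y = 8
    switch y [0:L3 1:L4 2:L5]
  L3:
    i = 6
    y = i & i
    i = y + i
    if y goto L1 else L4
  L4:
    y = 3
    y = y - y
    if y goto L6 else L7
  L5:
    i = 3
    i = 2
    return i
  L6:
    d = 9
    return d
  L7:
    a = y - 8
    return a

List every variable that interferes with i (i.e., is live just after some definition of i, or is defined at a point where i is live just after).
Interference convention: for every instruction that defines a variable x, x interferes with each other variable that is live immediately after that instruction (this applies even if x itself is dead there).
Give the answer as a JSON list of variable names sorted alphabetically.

Answer: ["d", "y"]

Working:
def/use:
  L0 def {a} use ∅
  L1 def {d,i} use ∅
  L2 def {y} use ∅
  L3 def {i,y} use ∅
  L4 def {y} use ∅
  L5 def {i} use ∅
  L6 def {d} use ∅
  L7 def {a} use {y}

Live sets:
  L0: in=∅ out=∅
  L1: in=∅ out=∅
  L2: in=∅ out=∅
  L3: in=∅ out=∅
  L4: in=∅ out={y}
  L5: in=∅ out=∅
  L6: in=∅ out=∅
  L7: in={y} out=∅

Conflict graph:
  a↔∅
  d↔{i}
  i↔{d,y}
  y↔{i}

N(i) = ["d", "y"]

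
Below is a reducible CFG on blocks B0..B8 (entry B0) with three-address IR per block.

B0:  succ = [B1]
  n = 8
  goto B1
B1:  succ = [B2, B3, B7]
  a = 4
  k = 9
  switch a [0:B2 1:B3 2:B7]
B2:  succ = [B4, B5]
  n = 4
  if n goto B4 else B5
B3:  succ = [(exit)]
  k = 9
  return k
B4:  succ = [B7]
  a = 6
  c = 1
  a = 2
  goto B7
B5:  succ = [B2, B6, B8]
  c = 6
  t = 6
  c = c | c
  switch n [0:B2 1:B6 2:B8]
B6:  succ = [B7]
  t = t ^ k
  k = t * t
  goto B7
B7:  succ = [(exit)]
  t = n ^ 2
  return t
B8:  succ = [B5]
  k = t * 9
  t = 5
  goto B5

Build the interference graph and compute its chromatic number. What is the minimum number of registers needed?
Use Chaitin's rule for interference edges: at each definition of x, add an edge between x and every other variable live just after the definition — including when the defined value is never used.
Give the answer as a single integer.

Answer: 4

Derivation:
Per-block:
  B0 def {n} use ∅
  B1 def {a,k} use ∅
  B2 def {n} use ∅
  B3 def {k} use ∅
  B4 def {a,c} use ∅
  B5 def {c,t} use {n}
  B6 def {k,t} use {k,t}
  B7 def {t} use {n}
  B8 def {k,t} use {t}

Liveness:
  live B0: ∅→{n}
  live B1: {n}→{k,n}
  live B2: {k}→{k,n}
  live B3: ∅→∅
  live B4: {n}→{n}
  live B5: {k,n}→{k,n,t}
  live B6: {k,n,t}→{n}
  live B7: {n}→∅
  live B8: {n,t}→{k,n}

Interfere edges:
  a — {k,n}
  c — {k,n,t}
  k — {a,c,n,t}
  n — {a,c,k,t}
  t — {c,k,n}

Registers:
  clique {c,k,n,t} ⇒ need ≥ 4
  4-colouring: c0={k}  c1={n}  c2={a,c}  c3={t}
  χ = 4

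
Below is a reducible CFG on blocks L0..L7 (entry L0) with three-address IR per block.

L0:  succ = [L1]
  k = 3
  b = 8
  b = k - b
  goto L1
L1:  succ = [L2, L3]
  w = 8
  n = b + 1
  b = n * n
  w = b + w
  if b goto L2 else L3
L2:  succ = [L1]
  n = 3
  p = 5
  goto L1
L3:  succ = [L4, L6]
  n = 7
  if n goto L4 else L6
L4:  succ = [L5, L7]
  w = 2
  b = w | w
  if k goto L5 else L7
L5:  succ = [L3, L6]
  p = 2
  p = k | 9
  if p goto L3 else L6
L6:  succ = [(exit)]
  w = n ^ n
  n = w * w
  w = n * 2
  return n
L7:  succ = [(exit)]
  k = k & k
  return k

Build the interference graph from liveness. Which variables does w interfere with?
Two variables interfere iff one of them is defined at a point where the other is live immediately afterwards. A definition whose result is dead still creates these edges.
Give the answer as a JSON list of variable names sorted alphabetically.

Answer: ["b", "k", "n"]

Analysis:
Block summaries:
  L0: def={b,k} ue=∅
  L1: def={b,n,w} ue={b}
  L2: def={n,p} ue=∅
  L3: def={n} ue=∅
  L4: def={b,w} ue={k}
  L5: def={p} ue={k}
  L6: def={n,w} ue={n}
  L7: def={k} ue={k}

Backward fixpoint:
  L0 li=∅ lo={b,k}
  L1 li={b,k} lo={b,k}
  L2 li={b,k} lo={b,k}
  L3 li={k} lo={k,n}
  L4 li={k,n} lo={k,n}
  L5 li={k,n} lo={k,n}
  L6 li={n} lo=∅
  L7 li={k} lo=∅

Interference:
  b — {k,n,p,w}
  k — {b,n,p,w}
  n — {b,k,p,w}
  p — {b,k,n}
  w — {b,k,n}

N(w) = ["b", "k", "n"]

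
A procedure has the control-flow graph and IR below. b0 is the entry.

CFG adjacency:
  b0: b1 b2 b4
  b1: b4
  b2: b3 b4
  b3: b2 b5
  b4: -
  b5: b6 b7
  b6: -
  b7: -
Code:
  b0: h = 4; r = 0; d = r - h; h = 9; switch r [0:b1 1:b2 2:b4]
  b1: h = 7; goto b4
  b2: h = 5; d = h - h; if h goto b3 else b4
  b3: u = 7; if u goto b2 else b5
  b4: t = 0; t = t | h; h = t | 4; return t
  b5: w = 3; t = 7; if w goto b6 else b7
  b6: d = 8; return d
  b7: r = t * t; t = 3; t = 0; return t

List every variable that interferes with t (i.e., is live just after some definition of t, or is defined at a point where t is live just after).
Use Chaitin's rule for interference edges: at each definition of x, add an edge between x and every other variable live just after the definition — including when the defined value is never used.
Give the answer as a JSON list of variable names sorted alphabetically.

Answer: ["h", "w"]

Working:
def/use:
  b0: {d,h,r} / ∅
  b1: {h} / ∅
  b2: {d,h} / ∅
  b3: {u} / ∅
  b4: {h,t} / {h}
  b5: {t,w} / ∅
  b6: {d} / ∅
  b7: {r,t} / {t}

Liveness:
  b0 li=∅ lo={h}
  b1 li=∅ lo={h}
  b2 li=∅ lo={h}
  b3 li=∅ lo=∅
  b4 li={h} lo=∅
  b5 li=∅ lo={t}
  b6 li=∅ lo=∅
  b7 li={t} lo=∅

Interfere edges:
  d — {h,r}
  h — {d,r,t}
  r — {d,h}
  t — {h,w}
  u — ∅
  w — {t}

N(t) = ["h", "w"]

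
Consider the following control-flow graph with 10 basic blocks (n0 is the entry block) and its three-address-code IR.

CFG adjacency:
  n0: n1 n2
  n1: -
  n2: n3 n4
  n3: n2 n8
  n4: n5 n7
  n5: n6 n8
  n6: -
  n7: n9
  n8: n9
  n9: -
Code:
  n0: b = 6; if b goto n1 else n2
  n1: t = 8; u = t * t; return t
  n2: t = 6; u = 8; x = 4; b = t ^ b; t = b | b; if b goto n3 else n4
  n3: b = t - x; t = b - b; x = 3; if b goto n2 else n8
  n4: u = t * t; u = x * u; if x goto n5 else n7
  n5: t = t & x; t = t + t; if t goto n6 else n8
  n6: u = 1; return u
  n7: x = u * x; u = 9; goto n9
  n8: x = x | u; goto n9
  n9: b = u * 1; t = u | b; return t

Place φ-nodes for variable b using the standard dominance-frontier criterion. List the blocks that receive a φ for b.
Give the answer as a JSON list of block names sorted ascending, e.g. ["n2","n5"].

idom tree: n1←n0 n2←n0 n3←n2 n4←n2 n5←n4 n6←n5 n7←n4 n8←n2 n9←n2
Join-block Dom:
  n2: preds {n0,n3}: {n0} ∩ {n0,n2,n3} = {n0}; idom=n0
  n8: preds {n3,n5}: {n0,n2,n3} ∩ {n0,n2,n4,n5} = {n0,n2}; idom=n2
  n9: preds {n7,n8}: {n0,n2,n4,n7} ∩ {n0,n2,n8} = {n0,n2}; idom=n2

DF walk-up:
  n2←n0: walk · to n0
  n2←n3: walk n3→n2 to n0
  n8←n3: walk n3 to n2
  n8←n5: walk n5→n4 to n2
  n9←n7: walk n7→n4 to n2
  n9←n8: walk n8 to n2
  n0: DF=∅
  n1: DF=∅
  n2: DF={n2}
  n3: DF={n2,n8}
  n4: DF={n8,n9}
  n5: DF={n8}
  n6: DF=∅
  n7: DF={n9}
  n8: DF={n9}
  n9: DF=∅

φ for b: defs {n0,n2,n3,n9}
  DF⁺ = {n2,n8,n9}

Answer: ["n2", "n8", "n9"]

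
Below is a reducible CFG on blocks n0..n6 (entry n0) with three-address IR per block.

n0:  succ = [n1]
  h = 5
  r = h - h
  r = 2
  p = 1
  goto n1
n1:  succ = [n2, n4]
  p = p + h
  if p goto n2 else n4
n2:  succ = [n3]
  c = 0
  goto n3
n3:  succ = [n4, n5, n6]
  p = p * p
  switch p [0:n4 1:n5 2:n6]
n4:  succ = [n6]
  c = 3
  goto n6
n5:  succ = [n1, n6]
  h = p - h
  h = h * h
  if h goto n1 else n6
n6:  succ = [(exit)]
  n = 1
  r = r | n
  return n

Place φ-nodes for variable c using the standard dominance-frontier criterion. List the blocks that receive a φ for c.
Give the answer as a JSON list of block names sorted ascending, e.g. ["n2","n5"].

Answer: ["n1", "n4", "n6"]

Analysis:
idom tree: n1←n0 n2←n1 n3←n2 n4←n1 n5←n3 n6←n1
Dom∩ at merges:
  n1: preds {n0,n5}: {n0} ∩ {n0,n1,n2,n3,n5} = {n0}; idom=n0
  n4: preds {n1,n3}: {n0,n1} ∩ {n0,n1,n2,n3} = {n0,n1}; idom=n1
  n6: preds {n3,n4,n5}: {n0,n1,n2,n3} ∩ {n0,n1,n4} ∩ {n0,n1,n2,n3,n5} = {n0,n1}; idom=n1

Frontier:
  n1←n0: walk · to n0
  n1←n5: walk n5→n3→n2→n1 to n0
  n4←n1: walk · to n1
  n4←n3: walk n3→n2 to n1
  n6←n3: walk n3→n2 to n1
  n6←n4: walk n4 to n1
  n6←n5: walk n5→n3→n2 to n1
  n0 → ∅
  n1 → {n1}
  n2 → {n1,n4,n6}
  n3 → {n1,n4,n6}
  n4 → {n6}
  n5 → {n1,n6}
  n6 → ∅

φ for c: defs {n2,n4}
  DF⁺ = {n1,n4,n6}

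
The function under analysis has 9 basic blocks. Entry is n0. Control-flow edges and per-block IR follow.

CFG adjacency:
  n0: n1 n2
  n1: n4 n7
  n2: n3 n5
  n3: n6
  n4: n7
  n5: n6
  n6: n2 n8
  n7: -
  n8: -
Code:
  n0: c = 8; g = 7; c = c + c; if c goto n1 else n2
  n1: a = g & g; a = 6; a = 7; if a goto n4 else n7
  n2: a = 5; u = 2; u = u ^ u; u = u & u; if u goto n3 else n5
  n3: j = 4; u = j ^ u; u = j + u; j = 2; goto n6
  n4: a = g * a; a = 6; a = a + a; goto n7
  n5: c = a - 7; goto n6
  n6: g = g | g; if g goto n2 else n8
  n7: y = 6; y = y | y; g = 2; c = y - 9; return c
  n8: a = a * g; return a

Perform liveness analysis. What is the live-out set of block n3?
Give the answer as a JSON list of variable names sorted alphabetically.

Per-block:
  n0: def={c,g} ue=∅
  n1: def={a} ue={g}
  n2: def={a,u} ue=∅
  n3: def={j,u} ue={u}
  n4: def={a} ue={a,g}
  n5: def={c} ue={a}
  n6: def={g} ue={g}
  n7: def={c,g,y} ue=∅
  n8: def={a} ue={a,g}

Liveness:
  n0: in=∅ out={g}
  n1: in={g} out={a,g}
  n2: in={g} out={a,g,u}
  n3: in={a,g,u} out={a,g}
  n4: in={a,g} out=∅
  n5: in={a,g} out={a,g}
  n6: in={a,g} out={a,g}
  n7: in=∅ out=∅
  n8: in={a,g} out=∅

live-out(n3) = ["a", "g"]

Answer: ["a", "g"]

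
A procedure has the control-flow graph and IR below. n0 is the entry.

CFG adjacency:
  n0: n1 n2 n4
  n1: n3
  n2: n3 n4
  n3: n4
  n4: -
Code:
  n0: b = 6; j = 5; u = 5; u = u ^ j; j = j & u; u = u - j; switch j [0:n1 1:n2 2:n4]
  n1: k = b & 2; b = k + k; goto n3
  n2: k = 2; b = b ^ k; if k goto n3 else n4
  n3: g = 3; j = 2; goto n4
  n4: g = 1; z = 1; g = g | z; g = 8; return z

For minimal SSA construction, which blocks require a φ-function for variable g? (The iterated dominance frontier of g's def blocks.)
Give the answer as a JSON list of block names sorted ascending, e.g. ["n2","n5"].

Answer: ["n4"]

Derivation:
idom tree: n1←n0 n2←n0 n3←n0 n4←n0
Dom at joins:
  n3: preds {n1,n2}: {n0,n1} ∩ {n0,n2} = {n0}; idom=n0
  n4: preds {n0,n2,n3}: {n0} ∩ {n0,n2} ∩ {n0,n3} = {n0}; idom=n0

Frontier:
  n3←n1: walk n1 to n0
  n3←n2: walk n2 to n0
  n4←n0: walk · to n0
  n4←n2: walk n2 to n0
  n4←n3: walk n3 to n0
  n0: DF=∅
  n1: DF={n3}
  n2: DF={n3,n4}
  n3: DF={n4}
  n4: DF=∅

φ for g: defs {n3,n4}
  DF⁺ = {n4}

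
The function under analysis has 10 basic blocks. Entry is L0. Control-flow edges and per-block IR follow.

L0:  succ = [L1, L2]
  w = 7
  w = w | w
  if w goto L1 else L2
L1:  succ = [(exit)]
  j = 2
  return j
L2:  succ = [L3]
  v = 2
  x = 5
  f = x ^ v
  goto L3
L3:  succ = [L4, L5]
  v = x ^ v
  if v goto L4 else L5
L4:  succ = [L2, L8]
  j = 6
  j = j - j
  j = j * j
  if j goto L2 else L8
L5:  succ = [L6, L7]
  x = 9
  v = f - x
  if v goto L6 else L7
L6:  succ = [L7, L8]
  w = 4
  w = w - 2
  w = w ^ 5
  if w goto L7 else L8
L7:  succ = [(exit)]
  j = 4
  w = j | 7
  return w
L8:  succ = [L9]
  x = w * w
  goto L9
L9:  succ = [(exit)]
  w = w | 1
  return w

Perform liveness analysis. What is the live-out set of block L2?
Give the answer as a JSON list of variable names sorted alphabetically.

Answer: ["f", "v", "w", "x"]

Derivation:
Block summaries:
  L0 def {w} use ∅
  L1 def {j} use ∅
  L2 def {f,v,x} use ∅
  L3 def {v} use {v,x}
  L4 def {j} use ∅
  L5 def {v,x} use {f}
  L6 def {w} use ∅
  L7 def {j,w} use ∅
  L8 def {x} use {w}
  L9 def {w} use {w}

Live sets:
  L0 li=∅ lo={w}
  L1 li=∅ lo=∅
  L2 li={w} lo={f,v,w,x}
  L3 li={f,v,w,x} lo={f,w}
  L4 li={w} lo={w}
  L5 li={f} lo=∅
  L6 li=∅ lo={w}
  L7 li=∅ lo=∅
  L8 li={w} lo={w}
  L9 li={w} lo=∅

live-out(L2) = ["f", "v", "w", "x"]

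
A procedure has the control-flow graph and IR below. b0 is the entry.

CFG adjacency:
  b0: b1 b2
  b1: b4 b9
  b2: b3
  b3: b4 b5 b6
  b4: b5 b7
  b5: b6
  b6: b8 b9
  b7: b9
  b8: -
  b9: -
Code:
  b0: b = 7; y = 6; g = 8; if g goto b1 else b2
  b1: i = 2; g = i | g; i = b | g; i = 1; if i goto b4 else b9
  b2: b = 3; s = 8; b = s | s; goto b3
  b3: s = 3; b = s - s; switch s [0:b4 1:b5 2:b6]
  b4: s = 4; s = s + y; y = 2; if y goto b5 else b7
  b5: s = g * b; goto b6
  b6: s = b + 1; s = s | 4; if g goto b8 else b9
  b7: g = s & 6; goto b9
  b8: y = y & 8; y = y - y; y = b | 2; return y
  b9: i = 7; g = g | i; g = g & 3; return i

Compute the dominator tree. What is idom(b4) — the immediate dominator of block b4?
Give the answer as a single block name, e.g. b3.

Answer: b0

Analysis:
idom tree: b1←b0 b2←b0 b3←b2 b4←b0 b5←b0 b6←b0 b7←b4 b8←b6 b9←b0
Dom at joins:
  b4: preds {b1,b3}: {b0,b1} ∩ {b0,b2,b3} = {b0}; idom=b0
  b5: preds {b3,b4}: {b0,b2,b3} ∩ {b0,b4} = {b0}; idom=b0
  b6: preds {b3,b5}: {b0,b2,b3} ∩ {b0,b5} = {b0}; idom=b0
  b9: preds {b1,b6,b7}: {b0,b1} ∩ {b0,b6} ∩ {b0,b4,b7} = {b0}; idom=b0

idom(b4) = b0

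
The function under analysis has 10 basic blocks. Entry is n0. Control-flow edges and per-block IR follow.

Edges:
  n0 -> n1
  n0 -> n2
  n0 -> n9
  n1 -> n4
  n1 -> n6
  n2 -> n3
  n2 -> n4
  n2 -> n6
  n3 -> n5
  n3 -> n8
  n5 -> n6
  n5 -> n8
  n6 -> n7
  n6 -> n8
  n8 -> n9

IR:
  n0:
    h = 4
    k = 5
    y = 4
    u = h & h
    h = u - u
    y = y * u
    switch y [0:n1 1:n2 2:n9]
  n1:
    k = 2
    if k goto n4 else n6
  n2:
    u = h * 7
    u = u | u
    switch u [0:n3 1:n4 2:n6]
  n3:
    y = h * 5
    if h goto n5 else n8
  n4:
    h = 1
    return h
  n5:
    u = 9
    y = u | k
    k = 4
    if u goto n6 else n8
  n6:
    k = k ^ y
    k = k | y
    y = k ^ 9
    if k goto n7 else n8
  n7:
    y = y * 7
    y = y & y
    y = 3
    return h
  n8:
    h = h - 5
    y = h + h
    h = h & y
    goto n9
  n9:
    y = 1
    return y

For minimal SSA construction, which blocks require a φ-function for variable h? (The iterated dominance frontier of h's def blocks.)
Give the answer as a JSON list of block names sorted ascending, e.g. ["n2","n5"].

Answer: ["n9"]

Working:
idom tree: n1←n0 n2←n0 n3←n2 n4←n0 n5←n3 n6←n0 n7←n6 n8←n0 n9←n0
Dom at joins:
  n4: preds {n1,n2}: {n0,n1} ∩ {n0,n2} = {n0}; idom=n0
  n6: preds {n1,n2,n5}: {n0,n1} ∩ {n0,n2} ∩ {n0,n2,n3,n5} = {n0}; idom=n0
  n8: preds {n3,n5,n6}: {n0,n2,n3} ∩ {n0,n2,n3,n5} ∩ {n0,n6} = {n0}; idom=n0
  n9: preds {n0,n8}: {n0} ∩ {n0,n8} = {n0}; idom=n0

DF derivation:
  n4←n1: walk n1 to n0
  n4←n2: walk n2 to n0
  n6←n1: walk n1 to n0
  n6←n2: walk n2 to n0
  n6←n5: walk n5→n3→n2 to n0
  n8←n3: walk n3→n2 to n0
  n8←n5: walk n5→n3→n2 to n0
  n8←n6: walk n6 to n0
  n9←n0: walk · to n0
  n9←n8: walk n8 to n0
  n0 → ∅
  n1 → {n4,n6}
  n2 → {n4,n6,n8}
  n3 → {n6,n8}
  n4 → ∅
  n5 → {n6,n8}
  n6 → {n8}
  n7 → ∅
  n8 → {n9}
  n9 → ∅

φ for h: defs {n0,n4,n8}
  DF⁺ = {n9}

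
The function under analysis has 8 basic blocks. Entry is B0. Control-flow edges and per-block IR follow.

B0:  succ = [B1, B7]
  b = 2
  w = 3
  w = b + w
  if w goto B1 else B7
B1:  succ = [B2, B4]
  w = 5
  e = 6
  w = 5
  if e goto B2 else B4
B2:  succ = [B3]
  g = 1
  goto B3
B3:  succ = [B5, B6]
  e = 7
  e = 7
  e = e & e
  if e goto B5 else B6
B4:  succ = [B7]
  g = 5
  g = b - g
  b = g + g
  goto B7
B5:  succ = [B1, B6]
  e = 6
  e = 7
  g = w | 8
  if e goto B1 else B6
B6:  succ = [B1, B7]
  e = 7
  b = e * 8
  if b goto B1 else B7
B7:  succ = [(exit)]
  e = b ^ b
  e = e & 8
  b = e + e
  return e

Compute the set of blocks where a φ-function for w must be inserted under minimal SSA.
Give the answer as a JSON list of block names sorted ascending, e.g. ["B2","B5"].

Answer: ["B1", "B7"]

Analysis:
idom tree: B1←B0 B2←B1 B3←B2 B4←B1 B5←B3 B6←B3 B7←B0
Join-block Dom:
  B1: preds {B0,B5,B6}: {B0} ∩ {B0,B1,B2,B3,B5} ∩ {B0,B1,B2,B3,B6} = {B0}; idom=B0
  B6: preds {B3,B5}: {B0,B1,B2,B3} ∩ {B0,B1,B2,B3,B5} = {B0,B1,B2,B3}; idom=B3
  B7: preds {B0,B4,B6}: {B0} ∩ {B0,B1,B4} ∩ {B0,B1,B2,B3,B6} = {B0}; idom=B0

DF derivation:
  B1←B0: walk · to B0
  B1←B5: walk B5→B3→B2→B1 to B0
  B1←B6: walk B6→B3→B2→B1 to B0
  B6←B3: walk · to B3
  B6←B5: walk B5 to B3
  B7←B0: walk · to B0
  B7←B4: walk B4→B1 to B0
  B7←B6: walk B6→B3→B2→B1 to B0
  B0 → ∅
  B1 → {B1,B7}
  B2 → {B1,B7}
  B3 → {B1,B7}
  B4 → {B7}
  B5 → {B1,B6}
  B6 → {B1,B7}
  B7 → ∅

φ for w: defs {B0,B1}
  DF⁺ = {B1,B7}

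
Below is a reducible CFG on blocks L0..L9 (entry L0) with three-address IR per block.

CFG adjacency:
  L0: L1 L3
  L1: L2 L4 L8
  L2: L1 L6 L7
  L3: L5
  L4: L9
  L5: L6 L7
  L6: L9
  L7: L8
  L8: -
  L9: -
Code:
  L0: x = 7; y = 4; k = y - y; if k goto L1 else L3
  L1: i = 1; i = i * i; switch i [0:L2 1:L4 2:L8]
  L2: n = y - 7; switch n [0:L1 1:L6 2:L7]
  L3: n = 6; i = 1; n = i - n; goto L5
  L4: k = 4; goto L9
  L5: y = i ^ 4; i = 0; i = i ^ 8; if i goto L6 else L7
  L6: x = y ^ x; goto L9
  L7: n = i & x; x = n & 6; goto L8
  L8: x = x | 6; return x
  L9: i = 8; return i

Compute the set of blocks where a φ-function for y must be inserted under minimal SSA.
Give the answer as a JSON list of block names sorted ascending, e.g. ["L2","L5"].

idom tree: L1←L0 L2←L1 L3←L0 L4←L1 L5←L3 L6←L0 L7←L0 L8←L0 L9←L0
Dom at joins:
  L1: preds {L0,L2}: {L0} ∩ {L0,L1,L2} = {L0}; idom=L0
  L6: preds {L2,L5}: {L0,L1,L2} ∩ {L0,L3,L5} = {L0}; idom=L0
  L7: preds {L2,L5}: {L0,L1,L2} ∩ {L0,L3,L5} = {L0}; idom=L0
  L8: preds {L1,L7}: {L0,L1} ∩ {L0,L7} = {L0}; idom=L0
  L9: preds {L4,L6}: {L0,L1,L4} ∩ {L0,L6} = {L0}; idom=L0

DF walk-up:
  L1←L0: walk · to L0
  L1←L2: walk L2→L1 to L0
  L6←L2: walk L2→L1 to L0
  L6←L5: walk L5→L3 to L0
  L7←L2: walk L2→L1 to L0
  L7←L5: walk L5→L3 to L0
  L8←L1: walk L1 to L0
  L8←L7: walk L7 to L0
  L9←L4: walk L4→L1 to L0
  L9←L6: walk L6 to L0
  L0: DF=∅
  L1: DF={L1,L6,L7,L8,L9}
  L2: DF={L1,L6,L7}
  L3: DF={L6,L7}
  L4: DF={L9}
  L5: DF={L6,L7}
  L6: DF={L9}
  L7: DF={L8}
  L8: DF=∅
  L9: DF=∅

φ for y: defs {L0,L5}
  DF⁺ = {L6,L7,L8,L9}

Answer: ["L6", "L7", "L8", "L9"]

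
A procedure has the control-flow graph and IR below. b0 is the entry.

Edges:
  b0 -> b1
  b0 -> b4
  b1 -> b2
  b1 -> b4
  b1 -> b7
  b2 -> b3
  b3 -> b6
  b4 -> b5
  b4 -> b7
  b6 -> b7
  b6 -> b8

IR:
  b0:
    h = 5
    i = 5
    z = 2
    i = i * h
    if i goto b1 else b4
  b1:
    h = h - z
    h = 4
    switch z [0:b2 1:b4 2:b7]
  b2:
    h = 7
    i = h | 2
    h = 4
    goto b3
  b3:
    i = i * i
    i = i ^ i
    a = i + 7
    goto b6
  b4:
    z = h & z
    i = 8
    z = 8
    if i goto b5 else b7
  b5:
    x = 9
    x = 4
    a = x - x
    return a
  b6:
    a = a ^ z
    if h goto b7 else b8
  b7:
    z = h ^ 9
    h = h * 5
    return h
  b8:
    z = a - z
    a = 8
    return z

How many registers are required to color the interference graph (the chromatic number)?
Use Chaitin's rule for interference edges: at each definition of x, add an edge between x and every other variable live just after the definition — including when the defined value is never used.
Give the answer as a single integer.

Answer: 3

Analysis:
Block summaries:
  b0: def={h,i,z} ue=∅
  b1: def={h} ue={h,z}
  b2: def={h,i} ue=∅
  b3: def={a,i} ue={i}
  b4: def={i,z} ue={h,z}
  b5: def={a,x} ue=∅
  b6: def={a} ue={a,h,z}
  b7: def={h,z} ue={h}
  b8: def={a,z} ue={a,z}

Live sets:
  b0 li=∅ lo={h,z}
  b1 li={h,z} lo={h,z}
  b2 li={z} lo={h,i,z}
  b3 li={h,i,z} lo={a,h,z}
  b4 li={h,z} lo={h}
  b5 li=∅ lo=∅
  b6 li={a,h,z} lo={a,h,z}
  b7 li={h} lo=∅
  b8 li={a,z} lo=∅

Conflict graph:
  a — {h,z}
  h — {a,i,z}
  i — {h,z}
  x — ∅
  z — {a,h,i}

Registers:
  {a,h,z} pairwise interfere (3-clique) ⇒ χ ≥ 3
  3-colouring: r0={h,x}  r1={z}  r2={a,i}
  χ = 3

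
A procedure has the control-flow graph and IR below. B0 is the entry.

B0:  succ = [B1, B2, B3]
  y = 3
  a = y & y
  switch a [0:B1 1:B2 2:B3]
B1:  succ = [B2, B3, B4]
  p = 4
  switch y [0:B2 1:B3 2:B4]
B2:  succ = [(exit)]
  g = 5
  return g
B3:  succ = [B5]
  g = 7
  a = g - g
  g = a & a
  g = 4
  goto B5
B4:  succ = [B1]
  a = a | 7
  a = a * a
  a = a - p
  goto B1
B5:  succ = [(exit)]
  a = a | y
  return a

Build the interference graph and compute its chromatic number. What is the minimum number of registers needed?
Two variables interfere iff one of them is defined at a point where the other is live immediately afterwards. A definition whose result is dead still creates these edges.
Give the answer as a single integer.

Per-block:
  B0 def {a,y} use ∅
  B1 def {p} use {y}
  B2 def {g} use ∅
  B3 def {a,g} use ∅
  B4 def {a} use {a,p}
  B5 def {a} use {a,y}

Live sets:
  B0: in=∅ out={a,y}
  B1: in={a,y} out={a,p,y}
  B2: in=∅ out=∅
  B3: in={y} out={a,y}
  B4: in={a,p,y} out={a,y}
  B5: in={a,y} out=∅

Conflict graph:
  a: {g,p,y}
  g: {a,y}
  p: {a,y}
  y: {a,g,p}

Colouring:
  {a,g,y} pairwise interfere (3-clique) ⇒ χ ≥ 3
  3-colouring: R0={a}  R1={y}  R2={g,p}
  χ = 3

Answer: 3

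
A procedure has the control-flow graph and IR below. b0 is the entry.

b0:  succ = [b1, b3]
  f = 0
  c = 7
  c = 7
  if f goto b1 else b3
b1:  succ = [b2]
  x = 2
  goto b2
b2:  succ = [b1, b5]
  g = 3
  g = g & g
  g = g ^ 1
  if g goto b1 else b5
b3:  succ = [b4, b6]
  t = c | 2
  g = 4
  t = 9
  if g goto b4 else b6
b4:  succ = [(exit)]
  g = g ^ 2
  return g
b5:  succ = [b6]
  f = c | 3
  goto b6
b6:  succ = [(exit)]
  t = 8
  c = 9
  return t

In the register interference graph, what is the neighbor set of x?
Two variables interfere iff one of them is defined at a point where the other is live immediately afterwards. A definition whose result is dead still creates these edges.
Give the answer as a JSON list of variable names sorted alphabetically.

def/use:
  b0: {c,f} / ∅
  b1: {x} / ∅
  b2: {g} / ∅
  b3: {g,t} / {c}
  b4: {g} / {g}
  b5: {f} / {c}
  b6: {c,t} / ∅

Liveness:
  live b0: ∅→{c}
  live b1: {c}→{c}
  live b2: {c}→{c}
  live b3: {c}→{g}
  live b4: {g}→∅
  live b5: {c}→∅
  live b6: ∅→∅

Interference:
  c↔{f,g,t,x}
  f↔{c}
  g↔{c,t}
  t↔{c,g}
  x↔{c}

N(x) = ["c"]

Answer: ["c"]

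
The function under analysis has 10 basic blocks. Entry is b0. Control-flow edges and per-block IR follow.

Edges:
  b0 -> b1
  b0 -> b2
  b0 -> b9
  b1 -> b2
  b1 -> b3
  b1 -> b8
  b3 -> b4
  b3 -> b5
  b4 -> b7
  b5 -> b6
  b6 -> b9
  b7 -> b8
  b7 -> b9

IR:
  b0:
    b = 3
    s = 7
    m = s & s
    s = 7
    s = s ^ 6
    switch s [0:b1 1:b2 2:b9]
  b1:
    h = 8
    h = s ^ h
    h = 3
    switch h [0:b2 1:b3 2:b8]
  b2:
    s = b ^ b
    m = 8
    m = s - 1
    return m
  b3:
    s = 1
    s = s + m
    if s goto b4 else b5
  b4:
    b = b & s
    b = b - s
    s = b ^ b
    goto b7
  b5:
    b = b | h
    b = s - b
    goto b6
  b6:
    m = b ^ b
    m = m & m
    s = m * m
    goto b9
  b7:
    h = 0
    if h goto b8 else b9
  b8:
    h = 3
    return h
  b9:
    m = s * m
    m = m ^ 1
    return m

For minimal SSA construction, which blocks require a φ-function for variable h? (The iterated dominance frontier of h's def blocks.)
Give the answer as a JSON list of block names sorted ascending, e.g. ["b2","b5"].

Answer: ["b2", "b8", "b9"]

Derivation:
idom tree: b1←b0 b2←b0 b3←b1 b4←b3 b5←b3 b6←b5 b7←b4 b8←b1 b9←b0
Join-block Dom:
  b2: preds {b0,b1}: {b0} ∩ {b0,b1} = {b0}; idom=b0
  b8: preds {b1,b7}: {b0,b1} ∩ {b0,b1,b3,b4,b7} = {b0,b1}; idom=b1
  b9: preds {b0,b6,b7}: {b0} ∩ {b0,b1,b3,b5,b6} ∩ {b0,b1,b3,b4,b7} = {b0}; idom=b0

Frontier:
  join b2 pred b0: · stop@b0
  join b2 pred b1: b1 stop@b0
  join b8 pred b1: · stop@b1
  join b8 pred b7: b7→b4→b3 stop@b1
  join b9 pred b0: · stop@b0
  join b9 pred b6: b6→b5→b3→b1 stop@b0
  join b9 pred b7: b7→b4→b3→b1 stop@b0
  b0: DF=∅
  b1: DF={b2,b9}
  b2: DF=∅
  b3: DF={b8,b9}
  b4: DF={b8,b9}
  b5: DF={b9}
  b6: DF={b9}
  b7: DF={b8,b9}
  b8: DF=∅
  b9: DF=∅

φ for h: defs {b1,b7,b8}
  DF⁺ = {b2,b8,b9}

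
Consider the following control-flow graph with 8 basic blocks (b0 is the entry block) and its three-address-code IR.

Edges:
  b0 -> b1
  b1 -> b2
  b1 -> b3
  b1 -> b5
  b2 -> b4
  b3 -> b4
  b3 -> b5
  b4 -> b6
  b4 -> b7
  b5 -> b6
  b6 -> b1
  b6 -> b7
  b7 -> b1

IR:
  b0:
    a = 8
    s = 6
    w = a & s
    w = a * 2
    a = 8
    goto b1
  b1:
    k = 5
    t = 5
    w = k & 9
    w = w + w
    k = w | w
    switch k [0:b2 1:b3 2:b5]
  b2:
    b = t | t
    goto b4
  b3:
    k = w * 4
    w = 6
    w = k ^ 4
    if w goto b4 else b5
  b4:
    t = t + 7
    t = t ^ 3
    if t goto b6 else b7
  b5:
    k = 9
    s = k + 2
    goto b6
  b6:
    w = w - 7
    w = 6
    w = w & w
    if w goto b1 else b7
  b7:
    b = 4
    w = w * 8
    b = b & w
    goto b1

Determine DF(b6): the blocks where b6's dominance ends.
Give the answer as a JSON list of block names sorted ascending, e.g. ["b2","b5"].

idom tree: b1←b0 b2←b1 b3←b1 b4←b1 b5←b1 b6←b1 b7←b1
Dom at joins:
  b1: preds {b0,b6,b7}: {b0} ∩ {b0,b1,b6} ∩ {b0,b1,b7} = {b0}; idom=b0
  b4: preds {b2,b3}: {b0,b1,b2} ∩ {b0,b1,b3} = {b0,b1}; idom=b1
  b5: preds {b1,b3}: {b0,b1} ∩ {b0,b1,b3} = {b0,b1}; idom=b1
  b6: preds {b4,b5}: {b0,b1,b4} ∩ {b0,b1,b5} = {b0,b1}; idom=b1
  b7: preds {b4,b6}: {b0,b1,b4} ∩ {b0,b1,b6} = {b0,b1}; idom=b1

Frontier:
  join b1 pred b0: · stop@b0
  join b1 pred b6: b6→b1 stop@b0
  join b1 pred b7: b7→b1 stop@b0
  join b4 pred b2: b2 stop@b1
  join b4 pred b3: b3 stop@b1
  join b5 pred b1: · stop@b1
  join b5 pred b3: b3 stop@b1
  join b6 pred b4: b4 stop@b1
  join b6 pred b5: b5 stop@b1
  join b7 pred b4: b4 stop@b1
  join b7 pred b6: b6 stop@b1
  DF(b0)=∅
  DF(b1)={b1}
  DF(b2)={b4}
  DF(b3)={b4,b5}
  DF(b4)={b6,b7}
  DF(b5)={b6}
  DF(b6)={b1,b7}
  DF(b7)={b1}

DF(b6) = ["b1", "b7"]

Answer: ["b1", "b7"]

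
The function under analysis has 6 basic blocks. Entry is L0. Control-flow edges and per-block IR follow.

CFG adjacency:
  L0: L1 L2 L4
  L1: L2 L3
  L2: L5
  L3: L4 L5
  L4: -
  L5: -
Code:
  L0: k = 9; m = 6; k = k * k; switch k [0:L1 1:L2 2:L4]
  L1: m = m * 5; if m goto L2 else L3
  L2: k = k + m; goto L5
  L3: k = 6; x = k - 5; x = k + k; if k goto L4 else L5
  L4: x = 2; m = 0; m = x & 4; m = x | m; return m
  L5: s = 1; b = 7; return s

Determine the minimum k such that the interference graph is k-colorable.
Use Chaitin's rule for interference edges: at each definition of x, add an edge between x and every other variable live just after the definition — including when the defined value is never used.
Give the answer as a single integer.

Block summaries:
  L0: def={k,m} ue=∅
  L1: def={m} ue={m}
  L2: def={k} ue={k,m}
  L3: def={k,x} ue=∅
  L4: def={m,x} ue=∅
  L5: def={b,s} ue=∅

Liveness:
  L0 li=∅ lo={k,m}
  L1 li={k,m} lo={k,m}
  L2 li={k,m} lo=∅
  L3 li=∅ lo=∅
  L4 li=∅ lo=∅
  L5 li=∅ lo=∅

Conflict graph:
  b: {s}
  k: {m,x}
  m: {k,x}
  s: {b}
  x: {k,m}

Registers:
  clique {k,m,x} ⇒ need ≥ 3
  assign b→r0 k→r0 m→r1 s→r1 x→r2 — no edge inside a register ⇒ χ ≤ 3
  χ = 3

Answer: 3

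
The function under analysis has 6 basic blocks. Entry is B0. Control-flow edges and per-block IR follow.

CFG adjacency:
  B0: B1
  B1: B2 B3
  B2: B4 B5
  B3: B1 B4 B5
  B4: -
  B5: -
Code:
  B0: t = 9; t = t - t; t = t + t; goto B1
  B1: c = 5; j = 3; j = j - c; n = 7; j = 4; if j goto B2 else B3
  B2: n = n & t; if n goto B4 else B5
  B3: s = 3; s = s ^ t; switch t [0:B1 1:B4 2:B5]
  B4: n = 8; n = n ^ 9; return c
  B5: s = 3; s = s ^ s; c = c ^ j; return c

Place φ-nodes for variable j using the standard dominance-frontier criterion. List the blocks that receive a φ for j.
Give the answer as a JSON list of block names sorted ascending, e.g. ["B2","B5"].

Answer: ["B1"]

Working:
idom tree: B1←B0 B2←B1 B3←B1 B4←B1 B5←B1
Dom∩ at merges:
  B1: preds {B0,B3}: {B0} ∩ {B0,B1,B3} = {B0}; idom=B0
  B4: preds {B2,B3}: {B0,B1,B2} ∩ {B0,B1,B3} = {B0,B1}; idom=B1
  B5: preds {B2,B3}: {B0,B1,B2} ∩ {B0,B1,B3} = {B0,B1}; idom=B1

DF walk-up:
  join B1 pred B0: · stop@B0
  join B1 pred B3: B3→B1 stop@B0
  join B4 pred B2: B2 stop@B1
  join B4 pred B3: B3 stop@B1
  join B5 pred B2: B2 stop@B1
  join B5 pred B3: B3 stop@B1
  DF(B0)=∅
  DF(B1)={B1}
  DF(B2)={B4,B5}
  DF(B3)={B1,B4,B5}
  DF(B4)=∅
  DF(B5)=∅

φ for j: defs {B1}
  DF⁺ = {B1}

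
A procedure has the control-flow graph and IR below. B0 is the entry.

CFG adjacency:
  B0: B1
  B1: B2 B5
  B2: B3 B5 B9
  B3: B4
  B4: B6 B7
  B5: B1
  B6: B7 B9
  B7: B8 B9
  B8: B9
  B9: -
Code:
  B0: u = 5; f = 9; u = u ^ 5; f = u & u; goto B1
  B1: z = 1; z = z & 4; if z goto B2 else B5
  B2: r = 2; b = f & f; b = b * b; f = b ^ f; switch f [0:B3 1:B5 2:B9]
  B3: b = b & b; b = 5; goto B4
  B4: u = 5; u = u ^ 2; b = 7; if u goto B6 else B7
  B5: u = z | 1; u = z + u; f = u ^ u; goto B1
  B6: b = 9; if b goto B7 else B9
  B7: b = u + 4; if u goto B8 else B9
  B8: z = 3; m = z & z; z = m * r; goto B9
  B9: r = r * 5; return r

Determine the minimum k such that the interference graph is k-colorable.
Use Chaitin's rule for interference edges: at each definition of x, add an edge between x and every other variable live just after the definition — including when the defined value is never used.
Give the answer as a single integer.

Per-block:
  B0: def={f,u} ue=∅
  B1: def={z} ue=∅
  B2: def={b,f,r} ue={f}
  B3: def={b} ue={b}
  B4: def={b,u} ue=∅
  B5: def={f,u} ue={z}
  B6: def={b} ue=∅
  B7: def={b} ue={u}
  B8: def={m,z} ue={r}
  B9: def={r} ue={r}

Backward fixpoint:
  B0: in=∅ out={f}
  B1: in={f} out={f,z}
  B2: in={f,z} out={b,r,z}
  B3: in={b,r} out={r}
  B4: in={r} out={r,u}
  B5: in={z} out={f}
  B6: in={r,u} out={r,u}
  B7: in={r,u} out={r}
  B8: in={r} out={r}
  B9: in={r} out=∅

Conflict graph:
  b: {f,r,u,z}
  f: {b,r,u,z}
  m: {r}
  r: {b,f,m,u,z}
  u: {b,f,r,z}
  z: {b,f,r,u}

Registers:
  clique {b,f,r,u,z} ⇒ need ≥ 5
  assign b→R1 f→R2 m→R1 r→R0 u→R3 z→R4 — no edge inside a register ⇒ χ ≤ 5
  χ = 5

Answer: 5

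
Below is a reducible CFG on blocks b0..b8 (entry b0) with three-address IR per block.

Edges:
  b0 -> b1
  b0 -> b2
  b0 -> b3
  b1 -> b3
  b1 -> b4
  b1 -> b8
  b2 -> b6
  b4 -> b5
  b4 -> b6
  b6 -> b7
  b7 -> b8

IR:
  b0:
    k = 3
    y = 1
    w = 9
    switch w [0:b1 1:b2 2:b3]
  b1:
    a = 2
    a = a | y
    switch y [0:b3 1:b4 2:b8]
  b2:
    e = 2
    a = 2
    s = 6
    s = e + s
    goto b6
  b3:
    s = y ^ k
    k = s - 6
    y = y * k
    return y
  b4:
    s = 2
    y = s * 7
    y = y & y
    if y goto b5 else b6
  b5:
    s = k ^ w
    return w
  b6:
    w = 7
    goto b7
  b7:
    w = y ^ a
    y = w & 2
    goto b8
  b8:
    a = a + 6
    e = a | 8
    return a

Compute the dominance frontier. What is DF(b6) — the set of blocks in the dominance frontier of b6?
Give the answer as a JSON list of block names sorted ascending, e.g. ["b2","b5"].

idom tree: b1←b0 b2←b0 b3←b0 b4←b1 b5←b4 b6←b0 b7←b6 b8←b0
Join-block Dom:
  b3: preds {b0,b1}: {b0} ∩ {b0,b1} = {b0}; idom=b0
  b6: preds {b2,b4}: {b0,b2} ∩ {b0,b1,b4} = {b0}; idom=b0
  b8: preds {b1,b7}: {b0,b1} ∩ {b0,b6,b7} = {b0}; idom=b0

DF derivation:
  join b3 pred b0: · stop@b0
  join b3 pred b1: b1 stop@b0
  join b6 pred b2: b2 stop@b0
  join b6 pred b4: b4→b1 stop@b0
  join b8 pred b1: b1 stop@b0
  join b8 pred b7: b7→b6 stop@b0
  b0: DF=∅
  b1: DF={b3,b6,b8}
  b2: DF={b6}
  b3: DF=∅
  b4: DF={b6}
  b5: DF=∅
  b6: DF={b8}
  b7: DF={b8}
  b8: DF=∅

DF(b6) = ["b8"]

Answer: ["b8"]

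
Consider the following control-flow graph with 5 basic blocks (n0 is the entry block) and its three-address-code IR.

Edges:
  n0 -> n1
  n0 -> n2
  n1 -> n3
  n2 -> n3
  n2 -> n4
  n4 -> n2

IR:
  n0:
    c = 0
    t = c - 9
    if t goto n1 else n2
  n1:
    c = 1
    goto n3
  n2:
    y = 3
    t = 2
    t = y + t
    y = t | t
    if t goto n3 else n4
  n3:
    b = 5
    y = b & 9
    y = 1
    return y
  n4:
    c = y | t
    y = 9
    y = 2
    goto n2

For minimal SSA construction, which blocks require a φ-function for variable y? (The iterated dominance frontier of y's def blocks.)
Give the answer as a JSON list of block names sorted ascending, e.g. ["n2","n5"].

idom tree: n1←n0 n2←n0 n3←n0 n4←n2
Dom∩ at merges:
  n2: preds {n0,n4}: {n0} ∩ {n0,n2,n4} = {n0}; idom=n0
  n3: preds {n1,n2}: {n0,n1} ∩ {n0,n2} = {n0}; idom=n0

DF derivation:
  join n2 pred n0: · stop@n0
  join n2 pred n4: n4→n2 stop@n0
  join n3 pred n1: n1 stop@n0
  join n3 pred n2: n2 stop@n0
  n0: DF=∅
  n1: DF={n3}
  n2: DF={n2,n3}
  n3: DF=∅
  n4: DF={n2}

φ for y: defs {n2,n3,n4}
  DF⁺ = {n2,n3}

Answer: ["n2", "n3"]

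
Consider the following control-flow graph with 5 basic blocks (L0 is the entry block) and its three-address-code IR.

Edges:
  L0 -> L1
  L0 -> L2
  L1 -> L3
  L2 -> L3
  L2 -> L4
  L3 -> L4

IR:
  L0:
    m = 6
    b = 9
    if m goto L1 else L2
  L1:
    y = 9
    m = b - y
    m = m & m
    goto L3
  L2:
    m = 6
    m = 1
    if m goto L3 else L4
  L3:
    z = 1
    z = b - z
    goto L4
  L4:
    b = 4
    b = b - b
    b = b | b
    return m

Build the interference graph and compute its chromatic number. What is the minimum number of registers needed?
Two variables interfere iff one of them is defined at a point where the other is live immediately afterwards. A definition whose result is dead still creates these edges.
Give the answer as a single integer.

def/use:
  L0: def={b,m} ue=∅
  L1: def={m,y} ue={b}
  L2: def={m} ue=∅
  L3: def={z} ue={b}
  L4: def={b} ue={m}

Backward fixpoint:
  L0: in=∅ out={b}
  L1: in={b} out={b,m}
  L2: in={b} out={b,m}
  L3: in={b,m} out={m}
  L4: in={m} out=∅

Interfere edges:
  b: {m,y,z}
  m: {b,z}
  y: {b}
  z: {b,m}

Chromatic number:
  {b,m,z} pairwise interfere (3-clique) ⇒ χ ≥ 3
  assign b→c0 m→c1 y→c1 z→c2 — no edge inside a register ⇒ χ ≤ 3
  χ = 3

Answer: 3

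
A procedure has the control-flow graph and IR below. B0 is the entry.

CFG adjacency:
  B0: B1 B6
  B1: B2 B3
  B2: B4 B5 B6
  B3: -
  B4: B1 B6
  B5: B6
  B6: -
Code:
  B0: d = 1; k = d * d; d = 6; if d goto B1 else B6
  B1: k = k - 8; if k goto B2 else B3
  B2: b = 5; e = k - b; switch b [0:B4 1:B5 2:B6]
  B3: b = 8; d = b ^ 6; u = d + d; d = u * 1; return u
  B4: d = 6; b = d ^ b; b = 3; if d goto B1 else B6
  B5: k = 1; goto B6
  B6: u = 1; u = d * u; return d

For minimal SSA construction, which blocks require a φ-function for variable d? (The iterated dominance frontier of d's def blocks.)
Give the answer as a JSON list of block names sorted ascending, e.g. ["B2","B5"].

Answer: ["B1", "B6"]

Derivation:
idom tree: B1←B0 B2←B1 B3←B1 B4←B2 B5←B2 B6←B0
Dom at joins:
  B1: preds {B0,B4}: {B0} ∩ {B0,B1,B2,B4} = {B0}; idom=B0
  B6: preds {B0,B2,B4,B5}: {B0} ∩ {B0,B1,B2} ∩ {B0,B1,B2,B4} ∩ {B0,B1,B2,B5} = {B0}; idom=B0

DF walk-up:
  B1←B0: walk · to B0
  B1←B4: walk B4→B2→B1 to B0
  B6←B0: walk · to B0
  B6←B2: walk B2→B1 to B0
  B6←B4: walk B4→B2→B1 to B0
  B6←B5: walk B5→B2→B1 to B0
  B0: DF=∅
  B1: DF={B1,B6}
  B2: DF={B1,B6}
  B3: DF=∅
  B4: DF={B1,B6}
  B5: DF={B6}
  B6: DF=∅

φ for d: defs {B0,B3,B4}
  DF⁺ = {B1,B6}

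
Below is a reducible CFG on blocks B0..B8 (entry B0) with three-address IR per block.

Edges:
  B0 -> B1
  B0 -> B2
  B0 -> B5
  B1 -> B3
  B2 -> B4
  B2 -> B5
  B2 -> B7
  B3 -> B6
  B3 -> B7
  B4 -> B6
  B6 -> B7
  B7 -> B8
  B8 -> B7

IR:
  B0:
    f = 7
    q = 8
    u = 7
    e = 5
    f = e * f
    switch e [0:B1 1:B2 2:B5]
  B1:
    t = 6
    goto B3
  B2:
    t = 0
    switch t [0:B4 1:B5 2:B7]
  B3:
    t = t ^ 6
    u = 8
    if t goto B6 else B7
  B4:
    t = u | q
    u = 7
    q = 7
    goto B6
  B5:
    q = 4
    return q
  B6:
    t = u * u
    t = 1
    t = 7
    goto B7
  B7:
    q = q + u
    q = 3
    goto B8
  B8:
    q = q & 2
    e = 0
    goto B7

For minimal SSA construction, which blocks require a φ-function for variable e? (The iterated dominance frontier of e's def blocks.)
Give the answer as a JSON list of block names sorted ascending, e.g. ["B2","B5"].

Answer: ["B7"]

Analysis:
idom tree: B1←B0 B2←B0 B3←B1 B4←B2 B5←B0 B6←B0 B7←B0 B8←B7
Dom at joins:
  B5: preds {B0,B2}: {B0} ∩ {B0,B2} = {B0}; idom=B0
  B6: preds {B3,B4}: {B0,B1,B3} ∩ {B0,B2,B4} = {B0}; idom=B0
  B7: preds {B2,B3,B6,B8}: {B0,B2} ∩ {B0,B1,B3} ∩ {B0,B6} ∩ {B0,B7,B8} = {B0}; idom=B0

Frontier:
  join B5 pred B0: · stop@B0
  join B5 pred B2: B2 stop@B0
  join B6 pred B3: B3→B1 stop@B0
  join B6 pred B4: B4→B2 stop@B0
  join B7 pred B2: B2 stop@B0
  join B7 pred B3: B3→B1 stop@B0
  join B7 pred B6: B6 stop@B0
  join B7 pred B8: B8→B7 stop@B0
  B0: DF=∅
  B1: DF={B6,B7}
  B2: DF={B5,B6,B7}
  B3: DF={B6,B7}
  B4: DF={B6}
  B5: DF=∅
  B6: DF={B7}
  B7: DF={B7}
  B8: DF={B7}

φ for e: defs {B0,B8}
  DF⁺ = {B7}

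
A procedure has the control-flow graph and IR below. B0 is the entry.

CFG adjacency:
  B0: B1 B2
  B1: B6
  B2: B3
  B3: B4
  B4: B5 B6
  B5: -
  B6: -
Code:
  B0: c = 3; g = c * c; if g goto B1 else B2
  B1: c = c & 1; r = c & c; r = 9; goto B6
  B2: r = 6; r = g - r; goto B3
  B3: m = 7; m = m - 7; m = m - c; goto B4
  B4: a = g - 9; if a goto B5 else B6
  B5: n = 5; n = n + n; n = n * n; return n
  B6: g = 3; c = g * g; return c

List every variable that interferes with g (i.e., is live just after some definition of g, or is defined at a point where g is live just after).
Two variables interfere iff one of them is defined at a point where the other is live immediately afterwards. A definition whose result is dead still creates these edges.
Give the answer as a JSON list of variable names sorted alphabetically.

def/use:
  B0: {c,g} / ∅
  B1: {c,r} / {c}
  B2: {r} / {g}
  B3: {m} / {c}
  B4: {a} / {g}
  B5: {n} / ∅
  B6: {c,g} / ∅

Live sets:
  B0: in=∅ out={c,g}
  B1: in={c} out=∅
  B2: in={c,g} out={c,g}
  B3: in={c,g} out={g}
  B4: in={g} out=∅
  B5: in=∅ out=∅
  B6: in=∅ out=∅

Interfere edges:
  a: ∅
  c: {g,m,r}
  g: {c,m,r}
  m: {c,g}
  n: ∅
  r: {c,g}

N(g) = ["c", "m", "r"]

Answer: ["c", "m", "r"]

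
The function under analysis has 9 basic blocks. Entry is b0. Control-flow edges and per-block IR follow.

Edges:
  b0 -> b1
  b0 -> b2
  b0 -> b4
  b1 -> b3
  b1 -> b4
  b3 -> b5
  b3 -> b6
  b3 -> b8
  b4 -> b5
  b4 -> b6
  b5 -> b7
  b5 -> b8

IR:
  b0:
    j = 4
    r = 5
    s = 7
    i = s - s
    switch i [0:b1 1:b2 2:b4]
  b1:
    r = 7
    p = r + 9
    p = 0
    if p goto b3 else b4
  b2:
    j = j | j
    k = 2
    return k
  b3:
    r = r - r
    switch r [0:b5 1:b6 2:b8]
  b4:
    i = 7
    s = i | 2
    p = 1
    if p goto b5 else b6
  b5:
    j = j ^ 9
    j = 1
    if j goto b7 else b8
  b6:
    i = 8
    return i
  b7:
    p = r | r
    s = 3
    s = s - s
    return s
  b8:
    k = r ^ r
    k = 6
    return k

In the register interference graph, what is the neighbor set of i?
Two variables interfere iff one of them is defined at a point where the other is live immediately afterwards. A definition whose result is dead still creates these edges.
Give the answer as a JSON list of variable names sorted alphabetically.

Per-block:
  b0: def={i,j,r,s} ue=∅
  b1: def={p,r} ue=∅
  b2: def={j,k} ue={j}
  b3: def={r} ue={r}
  b4: def={i,p,s} ue=∅
  b5: def={j} ue={j}
  b6: def={i} ue=∅
  b7: def={p,s} ue={r}
  b8: def={k} ue={r}

Liveness:
  b0 li=∅ lo={j,r}
  b1 li={j} lo={j,r}
  b2 li={j} lo=∅
  b3 li={j,r} lo={j,r}
  b4 li={j,r} lo={j,r}
  b5 li={j,r} lo={r}
  b6 li=∅ lo=∅
  b7 li={r} lo=∅
  b8 li={r} lo=∅

Interfere edges:
  i↔{j,r}
  j↔{i,p,r,s}
  k↔∅
  p↔{j,r}
  r↔{i,j,p,s}
  s↔{j,r}

N(i) = ["j", "r"]

Answer: ["j", "r"]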